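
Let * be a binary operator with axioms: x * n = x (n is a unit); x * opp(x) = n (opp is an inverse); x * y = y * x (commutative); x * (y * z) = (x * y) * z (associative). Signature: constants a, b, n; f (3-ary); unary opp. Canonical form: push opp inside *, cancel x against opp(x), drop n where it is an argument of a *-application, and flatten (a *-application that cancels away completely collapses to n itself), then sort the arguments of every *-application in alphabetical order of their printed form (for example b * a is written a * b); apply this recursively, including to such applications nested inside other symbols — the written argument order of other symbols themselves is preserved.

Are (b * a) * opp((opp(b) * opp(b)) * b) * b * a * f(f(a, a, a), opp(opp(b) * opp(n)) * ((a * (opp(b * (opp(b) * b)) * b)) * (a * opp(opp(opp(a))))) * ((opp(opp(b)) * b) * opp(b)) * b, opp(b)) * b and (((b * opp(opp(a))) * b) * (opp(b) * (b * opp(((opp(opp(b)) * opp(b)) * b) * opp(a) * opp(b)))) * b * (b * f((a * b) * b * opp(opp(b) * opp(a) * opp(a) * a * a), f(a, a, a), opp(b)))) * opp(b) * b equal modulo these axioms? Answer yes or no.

Answer: no — a * a * b * b * b * b * f(f(a, a, a), a * b * b * b, opp(b)) vs a * a * b * b * b * b * f(a * b * b * b, f(a, a, a), opp(b))

Derivation:
Left:  (b * a) * opp((opp(b) * opp(b)) * b) * b * a * f(f(a, a, a), opp(opp(b) * opp(n)) * ((a * (opp(b * (opp(b) * b)) * b)) * (a * opp(opp(opp(a))))) * ((opp(opp(b)) * b) * opp(b)) * b, opp(b)) * b
  Push opp inside:  distribute opp over * and collapse double opp
  Combine occurrences:  b * b * b * b * a * a * f(f(a, a, a), a * b * b * b, opp(b))
  Sort arguments:  a * a * b * b * b * b * f(f(a, a, a), a * b * b * b, opp(b))
Right:  (((b * opp(opp(a))) * b) * (opp(b) * (b * opp(((opp(opp(b)) * opp(b)) * b) * opp(a) * opp(b)))) * b * (b * f((a * b) * b * opp(opp(b) * opp(a) * opp(a) * a * a), f(a, a, a), opp(b)))) * opp(b) * b
  Push opp inside:  distribute opp over * and collapse double opp
  Collect terms:  b * b * b * b * a * a * f(a * b * b * b, f(a, a, a), opp(b))
  Sort:  a * a * b * b * b * b * f(a * b * b * b, f(a, a, a), opp(b))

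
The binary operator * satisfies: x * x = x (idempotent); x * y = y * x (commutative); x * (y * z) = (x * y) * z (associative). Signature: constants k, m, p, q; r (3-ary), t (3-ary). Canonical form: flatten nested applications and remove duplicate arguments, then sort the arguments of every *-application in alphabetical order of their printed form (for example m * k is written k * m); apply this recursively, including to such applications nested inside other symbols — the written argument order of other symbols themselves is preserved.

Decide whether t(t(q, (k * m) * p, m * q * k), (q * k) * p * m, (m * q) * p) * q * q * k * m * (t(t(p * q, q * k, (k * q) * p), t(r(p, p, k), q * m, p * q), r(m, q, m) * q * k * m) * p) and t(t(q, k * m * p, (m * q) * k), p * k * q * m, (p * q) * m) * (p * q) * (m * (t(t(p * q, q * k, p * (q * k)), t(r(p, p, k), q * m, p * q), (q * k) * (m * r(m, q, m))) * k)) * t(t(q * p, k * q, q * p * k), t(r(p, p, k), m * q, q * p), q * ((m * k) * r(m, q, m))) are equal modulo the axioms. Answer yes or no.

Answer: yes — both canonical forms are k * m * p * q * t(t(p * q, k * q, k * p * q), t(r(p, p, k), m * q, p * q), k * m * q * r(m, q, m)) * t(t(q, k * m * p, k * m * q), k * m * p * q, m * p * q)

Derivation:
Left:  t(t(q, (k * m) * p, m * q * k), (q * k) * p * m, (m * q) * p) * q * q * k * m * (t(t(p * q, q * k, (k * q) * p), t(r(p, p, k), q * m, p * q), r(m, q, m) * q * k * m) * p)
  Flatten:  t(t(q, (k * m) * p, m * q * k), (q * k) * p * m, (m * q) * p) * q * q * k * m * t(t(p * q, q * k, (k * q) * p), t(r(p, p, k), q * m, p * q), r(m, q, m) * q * k * m) * p
  Inside:  t(t(q, (k * m) * p, m * q * k), (q * k) * p * m, (m * q) * p)  →  t(t(q, k * m * p, k * m * q), k * m * p * q, m * p * q)
  Inside:  t(t(p * q, q * k, (k * q) * p), t(r(p, p, k), q * m, p * q), r(m, q, m) * q * k * m)  →  t(t(p * q, k * q, k * p * q), t(r(p, p, k), m * q, p * q), k * m * q * r(m, q, m))
  Idempotence:  drop duplicate q
  Sort arguments:  k * m * p * q * t(t(p * q, k * q, k * p * q), t(r(p, p, k), m * q, p * q), k * m * q * r(m, q, m)) * t(t(q, k * m * p, k * m * q), k * m * p * q, m * p * q)
Right:  t(t(q, k * m * p, (m * q) * k), p * k * q * m, (p * q) * m) * (p * q) * (m * (t(t(p * q, q * k, p * (q * k)), t(r(p, p, k), q * m, p * q), (q * k) * (m * r(m, q, m))) * k)) * t(t(q * p, k * q, q * p * k), t(r(p, p, k), m * q, q * p), q * ((m * k) * r(m, q, m)))
  Un-nest:  t(t(q, k * m * p, (m * q) * k), p * k * q * m, (p * q) * m) * p * q * m * t(t(p * q, q * k, p * (q * k)), t(r(p, p, k), q * m, p * q), (q * k) * (m * r(m, q, m))) * k * t(t(q * p, k * q, q * p * k), t(r(p, p, k), m * q, q * p), q * ((m * k) * r(m, q, m)))
  Inside:  t(t(q, k * m * p, (m * q) * k), p * k * q * m, (p * q) * m)  →  t(t(q, k * m * p, k * m * q), k * m * p * q, m * p * q)
  Simplify inside:  t(t(p * q, q * k, p * (q * k)), t(r(p, p, k), q * m, p * q), (q * k) * (m * r(m, q, m)))  →  t(t(p * q, k * q, k * p * q), t(r(p, p, k), m * q, p * q), k * m * q * r(m, q, m))
  Inside:  t(t(q * p, k * q, q * p * k), t(r(p, p, k), m * q, q * p), q * ((m * k) * r(m, q, m)))  →  t(t(p * q, k * q, k * p * q), t(r(p, p, k), m * q, p * q), k * m * q * r(m, q, m))
  Deduplicate:  drop duplicate t(t(p * q, k * q, k * p * q), t(r(p, p, k), m * q, p * q), k * m * q * r(m, q, m))
  Sort arguments:  k * m * p * q * t(t(p * q, k * q, k * p * q), t(r(p, p, k), m * q, p * q), k * m * q * r(m, q, m)) * t(t(q, k * m * p, k * m * q), k * m * p * q, m * p * q)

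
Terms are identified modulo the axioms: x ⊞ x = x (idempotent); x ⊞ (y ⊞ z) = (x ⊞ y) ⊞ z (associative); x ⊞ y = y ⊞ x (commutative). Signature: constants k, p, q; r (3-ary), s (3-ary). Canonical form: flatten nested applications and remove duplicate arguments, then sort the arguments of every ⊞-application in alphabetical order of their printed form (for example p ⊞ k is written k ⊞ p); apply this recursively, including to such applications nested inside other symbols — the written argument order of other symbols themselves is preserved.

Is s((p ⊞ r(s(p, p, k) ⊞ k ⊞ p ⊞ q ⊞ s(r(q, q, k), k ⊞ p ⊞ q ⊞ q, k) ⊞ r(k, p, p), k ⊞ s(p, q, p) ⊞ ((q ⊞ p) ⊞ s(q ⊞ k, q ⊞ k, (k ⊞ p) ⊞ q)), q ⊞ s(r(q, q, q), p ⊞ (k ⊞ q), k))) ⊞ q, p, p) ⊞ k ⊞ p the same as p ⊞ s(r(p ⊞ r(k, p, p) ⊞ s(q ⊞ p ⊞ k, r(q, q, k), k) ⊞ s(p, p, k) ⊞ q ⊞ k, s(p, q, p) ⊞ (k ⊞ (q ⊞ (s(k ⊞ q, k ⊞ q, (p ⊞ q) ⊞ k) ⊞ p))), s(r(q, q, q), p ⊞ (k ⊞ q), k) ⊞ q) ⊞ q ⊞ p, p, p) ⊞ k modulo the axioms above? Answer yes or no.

Answer: no — k ⊞ p ⊞ s(p ⊞ q ⊞ r(k ⊞ p ⊞ q ⊞ r(k, p, p) ⊞ s(p, p, k) ⊞ s(r(q, q, k), k ⊞ p ⊞ q, k), k ⊞ p ⊞ q ⊞ s(k ⊞ q, k ⊞ q, k ⊞ p ⊞ q) ⊞ s(p, q, p), q ⊞ s(r(q, q, q), k ⊞ p ⊞ q, k)), p, p) vs k ⊞ p ⊞ s(p ⊞ q ⊞ r(k ⊞ p ⊞ q ⊞ r(k, p, p) ⊞ s(k ⊞ p ⊞ q, r(q, q, k), k) ⊞ s(p, p, k), k ⊞ p ⊞ q ⊞ s(k ⊞ q, k ⊞ q, k ⊞ p ⊞ q) ⊞ s(p, q, p), q ⊞ s(r(q, q, q), k ⊞ p ⊞ q, k)), p, p)

Derivation:
Left:  s((p ⊞ r(s(p, p, k) ⊞ k ⊞ p ⊞ q ⊞ s(r(q, q, k), k ⊞ p ⊞ q ⊞ q, k) ⊞ r(k, p, p), k ⊞ s(p, q, p) ⊞ ((q ⊞ p) ⊞ s(q ⊞ k, q ⊞ k, (k ⊞ p) ⊞ q)), q ⊞ s(r(q, q, q), p ⊞ (k ⊞ q), k))) ⊞ q, p, p) ⊞ k ⊞ p
  Canonicalize subterm:  s((p ⊞ r(s(p, p, k) ⊞ k ⊞ p ⊞ q ⊞ s(r(q, q, k), k ⊞ p ⊞ q ⊞ q, k) ⊞ r(k, p, p), k ⊞ s(p, q, p) ⊞ ((q ⊞ p) ⊞ s(q ⊞ k, q ⊞ k, (k ⊞ p) ⊞ q)), q ⊞ s(r(q, q, q), p ⊞ (k ⊞ q), k))) ⊞ q, p, p)  →  s(p ⊞ q ⊞ r(k ⊞ p ⊞ q ⊞ r(k, p, p) ⊞ s(p, p, k) ⊞ s(r(q, q, k), k ⊞ p ⊞ q, k), k ⊞ p ⊞ q ⊞ s(k ⊞ q, k ⊞ q, k ⊞ p ⊞ q) ⊞ s(p, q, p), q ⊞ s(r(q, q, q), k ⊞ p ⊞ q, k)), p, p)
  Order the arguments:  k ⊞ p ⊞ s(p ⊞ q ⊞ r(k ⊞ p ⊞ q ⊞ r(k, p, p) ⊞ s(p, p, k) ⊞ s(r(q, q, k), k ⊞ p ⊞ q, k), k ⊞ p ⊞ q ⊞ s(k ⊞ q, k ⊞ q, k ⊞ p ⊞ q) ⊞ s(p, q, p), q ⊞ s(r(q, q, q), k ⊞ p ⊞ q, k)), p, p)
Right:  p ⊞ s(r(p ⊞ r(k, p, p) ⊞ s(q ⊞ p ⊞ k, r(q, q, k), k) ⊞ s(p, p, k) ⊞ q ⊞ k, s(p, q, p) ⊞ (k ⊞ (q ⊞ (s(k ⊞ q, k ⊞ q, (p ⊞ q) ⊞ k) ⊞ p))), s(r(q, q, q), p ⊞ (k ⊞ q), k) ⊞ q) ⊞ q ⊞ p, p, p) ⊞ k
  Inside:  s(r(p ⊞ r(k, p, p) ⊞ s(q ⊞ p ⊞ k, r(q, q, k), k) ⊞ s(p, p, k) ⊞ q ⊞ k, s(p, q, p) ⊞ (k ⊞ (q ⊞ (s(k ⊞ q, k ⊞ q, (p ⊞ q) ⊞ k) ⊞ p))), s(r(q, q, q), p ⊞ (k ⊞ q), k) ⊞ q) ⊞ q ⊞ p, p, p)  →  s(p ⊞ q ⊞ r(k ⊞ p ⊞ q ⊞ r(k, p, p) ⊞ s(k ⊞ p ⊞ q, r(q, q, k), k) ⊞ s(p, p, k), k ⊞ p ⊞ q ⊞ s(k ⊞ q, k ⊞ q, k ⊞ p ⊞ q) ⊞ s(p, q, p), q ⊞ s(r(q, q, q), k ⊞ p ⊞ q, k)), p, p)
  Sort:  k ⊞ p ⊞ s(p ⊞ q ⊞ r(k ⊞ p ⊞ q ⊞ r(k, p, p) ⊞ s(k ⊞ p ⊞ q, r(q, q, k), k) ⊞ s(p, p, k), k ⊞ p ⊞ q ⊞ s(k ⊞ q, k ⊞ q, k ⊞ p ⊞ q) ⊞ s(p, q, p), q ⊞ s(r(q, q, q), k ⊞ p ⊞ q, k)), p, p)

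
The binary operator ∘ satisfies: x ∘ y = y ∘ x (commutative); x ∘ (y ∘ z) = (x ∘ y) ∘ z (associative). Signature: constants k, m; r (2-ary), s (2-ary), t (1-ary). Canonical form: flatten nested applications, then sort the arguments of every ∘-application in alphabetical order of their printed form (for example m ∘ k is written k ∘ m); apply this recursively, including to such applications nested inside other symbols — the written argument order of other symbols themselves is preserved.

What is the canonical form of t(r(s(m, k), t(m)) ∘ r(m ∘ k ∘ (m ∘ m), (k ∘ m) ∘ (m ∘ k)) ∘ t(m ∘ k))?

Answer: t(r(k ∘ m ∘ m ∘ m, k ∘ k ∘ m ∘ m) ∘ r(s(m, k), t(m)) ∘ t(k ∘ m))

Derivation:
Work inside:  r(s(m, k), t(m)) ∘ r(m ∘ k ∘ (m ∘ m), (k ∘ m) ∘ (m ∘ k)) ∘ t(m ∘ k)
Canonicalize subterm:  r(m ∘ k ∘ (m ∘ m), (k ∘ m) ∘ (m ∘ k))  →  r(k ∘ m ∘ m ∘ m, k ∘ k ∘ m ∘ m)
Canonicalize subterm:  t(m ∘ k)  →  t(k ∘ m)
Sort:  r(k ∘ m ∘ m ∘ m, k ∘ k ∘ m ∘ m) ∘ r(s(m, k), t(m)) ∘ t(k ∘ m)
Reassemble:  t(r(k ∘ m ∘ m ∘ m, k ∘ k ∘ m ∘ m) ∘ r(s(m, k), t(m)) ∘ t(k ∘ m))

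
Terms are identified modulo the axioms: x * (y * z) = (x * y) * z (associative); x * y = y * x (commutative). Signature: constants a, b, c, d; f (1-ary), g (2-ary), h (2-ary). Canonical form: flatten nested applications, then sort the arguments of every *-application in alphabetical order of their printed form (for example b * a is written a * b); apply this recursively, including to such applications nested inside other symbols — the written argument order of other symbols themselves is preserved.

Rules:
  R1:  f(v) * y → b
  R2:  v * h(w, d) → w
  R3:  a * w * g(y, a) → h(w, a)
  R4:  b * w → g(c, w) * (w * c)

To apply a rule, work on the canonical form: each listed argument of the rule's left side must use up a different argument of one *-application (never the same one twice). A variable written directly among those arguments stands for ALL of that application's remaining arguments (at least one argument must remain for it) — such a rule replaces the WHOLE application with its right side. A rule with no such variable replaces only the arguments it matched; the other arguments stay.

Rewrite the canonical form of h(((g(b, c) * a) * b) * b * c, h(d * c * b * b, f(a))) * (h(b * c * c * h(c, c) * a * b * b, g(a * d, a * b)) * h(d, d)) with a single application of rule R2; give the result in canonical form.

Canonical form:  h(a * b * b * b * c * c * h(c, c), g(a * d, a * b)) * h(a * b * b * c * g(b, c), h(b * b * c * d, f(a))) * h(d, d)
R2 matches:  uses h(d, d);  v := h(a * b * b * b * c * c * h(c, c), g(a * d, a * b)) * h(a * b * b * c * g(b, c), h(b * b * c * d, f(a))), w := d
The variable takes the whole remainder — replace the entire application.
Result:  d

Answer: d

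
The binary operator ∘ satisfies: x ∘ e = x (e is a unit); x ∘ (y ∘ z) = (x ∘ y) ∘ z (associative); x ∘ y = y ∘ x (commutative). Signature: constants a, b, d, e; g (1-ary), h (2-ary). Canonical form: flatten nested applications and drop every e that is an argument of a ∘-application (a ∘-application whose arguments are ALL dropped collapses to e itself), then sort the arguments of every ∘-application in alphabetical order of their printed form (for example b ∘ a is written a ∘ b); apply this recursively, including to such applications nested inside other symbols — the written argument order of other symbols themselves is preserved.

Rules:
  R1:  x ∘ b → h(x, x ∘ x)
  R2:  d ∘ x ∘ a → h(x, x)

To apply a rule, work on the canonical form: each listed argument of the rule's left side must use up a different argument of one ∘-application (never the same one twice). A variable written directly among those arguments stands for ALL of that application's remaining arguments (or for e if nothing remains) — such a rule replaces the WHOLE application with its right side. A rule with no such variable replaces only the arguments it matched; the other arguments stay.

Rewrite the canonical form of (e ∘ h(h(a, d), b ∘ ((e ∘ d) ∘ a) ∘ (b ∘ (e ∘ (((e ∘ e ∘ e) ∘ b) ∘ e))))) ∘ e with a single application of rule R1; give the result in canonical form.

Answer: h(h(a, d), h(a ∘ b ∘ b ∘ d, a ∘ a ∘ b ∘ b ∘ b ∘ b ∘ d ∘ d))

Derivation:
Canonical form:  h(h(a, d), a ∘ b ∘ b ∘ b ∘ d)
R1 matches:  uses b;  x := a ∘ b ∘ b ∘ d
The extension variable absorbs all remaining arguments, so the whole application is rewritten.
Result:  h(h(a, d), h(a ∘ b ∘ b ∘ d, a ∘ a ∘ b ∘ b ∘ b ∘ b ∘ d ∘ d))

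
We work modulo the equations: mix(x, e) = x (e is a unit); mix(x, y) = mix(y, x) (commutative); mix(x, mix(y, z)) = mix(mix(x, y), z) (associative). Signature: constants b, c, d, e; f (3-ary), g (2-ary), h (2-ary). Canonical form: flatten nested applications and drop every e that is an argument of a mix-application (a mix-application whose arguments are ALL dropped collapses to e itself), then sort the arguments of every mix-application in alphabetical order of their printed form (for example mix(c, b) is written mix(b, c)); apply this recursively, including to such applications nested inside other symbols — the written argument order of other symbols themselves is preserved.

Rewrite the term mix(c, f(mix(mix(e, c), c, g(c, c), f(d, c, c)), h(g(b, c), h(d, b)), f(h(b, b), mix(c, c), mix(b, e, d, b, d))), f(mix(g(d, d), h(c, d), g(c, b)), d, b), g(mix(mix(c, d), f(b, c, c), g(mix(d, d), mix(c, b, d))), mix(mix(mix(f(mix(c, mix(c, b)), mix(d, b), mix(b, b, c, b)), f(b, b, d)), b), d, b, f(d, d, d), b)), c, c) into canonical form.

Answer: mix(c, c, c, f(mix(c, c, f(d, c, c), g(c, c)), h(g(b, c), h(d, b)), f(h(b, b), mix(c, c), mix(b, b, d, d))), f(mix(g(c, b), g(d, d), h(c, d)), d, b), g(mix(c, d, f(b, c, c), g(mix(d, d), mix(b, c, d))), mix(b, b, b, d, f(b, b, d), f(d, d, d), f(mix(b, c, c), mix(b, d), mix(b, b, b, c)))))

Derivation:
Inside:  f(mix(mix(e, c), c, g(c, c), f(d, c, c)), h(g(b, c), h(d, b)), f(h(b, b), mix(c, c), mix(b, e, d, b, d)))  →  f(mix(c, c, f(d, c, c), g(c, c)), h(g(b, c), h(d, b)), f(h(b, b), mix(c, c), mix(b, b, d, d)))
Inside:  f(mix(g(d, d), h(c, d), g(c, b)), d, b)  →  f(mix(g(c, b), g(d, d), h(c, d)), d, b)
Simplify inside:  g(mix(mix(c, d), f(b, c, c), g(mix(d, d), mix(c, b, d))), mix(mix(mix(f(mix(c, mix(c, b)), mix(d, b), mix(b, b, c, b)), f(b, b, d)), b), d, b, f(d, d, d), b))  →  g(mix(c, d, f(b, c, c), g(mix(d, d), mix(b, c, d))), mix(b, b, b, d, f(b, b, d), f(d, d, d), f(mix(b, c, c), mix(b, d), mix(b, b, b, c))))
Sort:  mix(c, c, c, f(mix(c, c, f(d, c, c), g(c, c)), h(g(b, c), h(d, b)), f(h(b, b), mix(c, c), mix(b, b, d, d))), f(mix(g(c, b), g(d, d), h(c, d)), d, b), g(mix(c, d, f(b, c, c), g(mix(d, d), mix(b, c, d))), mix(b, b, b, d, f(b, b, d), f(d, d, d), f(mix(b, c, c), mix(b, d), mix(b, b, b, c)))))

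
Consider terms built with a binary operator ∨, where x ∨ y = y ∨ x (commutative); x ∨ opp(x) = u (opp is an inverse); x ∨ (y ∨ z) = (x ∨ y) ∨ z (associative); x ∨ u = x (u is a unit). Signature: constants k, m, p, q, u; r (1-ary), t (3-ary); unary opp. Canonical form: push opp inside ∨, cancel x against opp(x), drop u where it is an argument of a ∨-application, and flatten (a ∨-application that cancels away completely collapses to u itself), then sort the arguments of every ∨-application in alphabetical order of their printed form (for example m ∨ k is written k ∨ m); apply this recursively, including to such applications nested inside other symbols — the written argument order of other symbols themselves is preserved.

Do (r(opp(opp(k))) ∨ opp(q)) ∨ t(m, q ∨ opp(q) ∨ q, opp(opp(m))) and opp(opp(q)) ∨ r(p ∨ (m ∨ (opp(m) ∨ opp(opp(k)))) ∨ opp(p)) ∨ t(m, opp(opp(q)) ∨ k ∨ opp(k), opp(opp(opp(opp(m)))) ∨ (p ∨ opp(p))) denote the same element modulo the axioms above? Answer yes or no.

Left:  (r(opp(opp(k))) ∨ opp(q)) ∨ t(m, q ∨ opp(q) ∨ q, opp(opp(m)))
  Push opp inside:  distribute opp over ∨ and collapse double opp
  Combine occurrences:  r(k) ∨ opp(q) ∨ t(m, q, m)
  Order the arguments:  opp(q) ∨ r(k) ∨ t(m, q, m)
Right:  opp(opp(q)) ∨ r(p ∨ (m ∨ (opp(m) ∨ opp(opp(k)))) ∨ opp(p)) ∨ t(m, opp(opp(q)) ∨ k ∨ opp(k), opp(opp(opp(opp(m)))) ∨ (p ∨ opp(p)))
  Push opp inside:  distribute opp over ∨ and collapse double opp
  Combine occurrences:  q ∨ r(k) ∨ t(m, q, m)

Answer: no — opp(q) ∨ r(k) ∨ t(m, q, m) vs q ∨ r(k) ∨ t(m, q, m)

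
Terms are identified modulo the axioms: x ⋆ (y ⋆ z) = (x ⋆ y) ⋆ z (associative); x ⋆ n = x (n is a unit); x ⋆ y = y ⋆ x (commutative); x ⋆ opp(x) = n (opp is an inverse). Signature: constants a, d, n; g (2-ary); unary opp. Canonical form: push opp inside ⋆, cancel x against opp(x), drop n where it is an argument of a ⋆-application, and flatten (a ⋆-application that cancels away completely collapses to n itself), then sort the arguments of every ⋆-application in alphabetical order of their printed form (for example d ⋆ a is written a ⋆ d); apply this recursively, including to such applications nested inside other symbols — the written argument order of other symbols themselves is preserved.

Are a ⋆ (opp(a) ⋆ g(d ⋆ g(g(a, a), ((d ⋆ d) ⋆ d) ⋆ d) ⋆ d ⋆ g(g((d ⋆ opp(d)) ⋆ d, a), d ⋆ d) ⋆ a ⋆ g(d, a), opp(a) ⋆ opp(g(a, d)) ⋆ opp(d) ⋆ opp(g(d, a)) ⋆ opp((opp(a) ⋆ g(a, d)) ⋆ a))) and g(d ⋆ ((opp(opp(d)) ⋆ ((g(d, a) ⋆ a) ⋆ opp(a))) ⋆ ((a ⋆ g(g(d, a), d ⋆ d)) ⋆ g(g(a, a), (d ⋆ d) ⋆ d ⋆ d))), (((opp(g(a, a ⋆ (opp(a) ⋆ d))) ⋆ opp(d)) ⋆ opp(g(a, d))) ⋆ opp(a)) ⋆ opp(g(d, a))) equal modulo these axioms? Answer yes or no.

Left:  a ⋆ (opp(a) ⋆ g(d ⋆ g(g(a, a), ((d ⋆ d) ⋆ d) ⋆ d) ⋆ d ⋆ g(g((d ⋆ opp(d)) ⋆ d, a), d ⋆ d) ⋆ a ⋆ g(d, a), opp(a) ⋆ opp(g(a, d)) ⋆ opp(d) ⋆ opp(g(d, a)) ⋆ opp((opp(a) ⋆ g(a, d)) ⋆ a)))
  Push opp inside:  distribute opp over ⋆ and collapse double opp
  Inverses cancel:  a cancels
  Combine occurrences:  g(a ⋆ d ⋆ d ⋆ g(d, a) ⋆ g(g(a, a), d ⋆ d ⋆ d ⋆ d) ⋆ g(g(d, a), d ⋆ d), opp(a) ⋆ opp(d) ⋆ opp(g(a, d)) ⋆ opp(g(a, d)) ⋆ opp(g(d, a)))
Right:  g(d ⋆ ((opp(opp(d)) ⋆ ((g(d, a) ⋆ a) ⋆ opp(a))) ⋆ ((a ⋆ g(g(d, a), d ⋆ d)) ⋆ g(g(a, a), (d ⋆ d) ⋆ d ⋆ d))), (((opp(g(a, a ⋆ (opp(a) ⋆ d))) ⋆ opp(d)) ⋆ opp(g(a, d))) ⋆ opp(a)) ⋆ opp(g(d, a)))
  Focus inside:  d ⋆ ((opp(opp(d)) ⋆ ((g(d, a) ⋆ a) ⋆ opp(a))) ⋆ ((a ⋆ g(g(d, a), d ⋆ d)) ⋆ g(g(a, a), (d ⋆ d) ⋆ d ⋆ d)))
  Push opp inside:  distribute opp over ⋆ and collapse double opp
  Collect:  d ⋆ d ⋆ g(d, a) ⋆ a ⋆ g(g(d, a), d ⋆ d) ⋆ g(g(a, a), d ⋆ d ⋆ d ⋆ d)
  Sort arguments:  a ⋆ d ⋆ d ⋆ g(d, a) ⋆ g(g(a, a), d ⋆ d ⋆ d ⋆ d) ⋆ g(g(d, a), d ⋆ d)
  Put back:  g(a ⋆ d ⋆ d ⋆ g(d, a) ⋆ g(g(a, a), d ⋆ d ⋆ d ⋆ d) ⋆ g(g(d, a), d ⋆ d), opp(a) ⋆ opp(d) ⋆ opp(g(a, d)) ⋆ opp(g(a, d)) ⋆ opp(g(d, a)))

Answer: yes — both canonical forms are g(a ⋆ d ⋆ d ⋆ g(d, a) ⋆ g(g(a, a), d ⋆ d ⋆ d ⋆ d) ⋆ g(g(d, a), d ⋆ d), opp(a) ⋆ opp(d) ⋆ opp(g(a, d)) ⋆ opp(g(a, d)) ⋆ opp(g(d, a)))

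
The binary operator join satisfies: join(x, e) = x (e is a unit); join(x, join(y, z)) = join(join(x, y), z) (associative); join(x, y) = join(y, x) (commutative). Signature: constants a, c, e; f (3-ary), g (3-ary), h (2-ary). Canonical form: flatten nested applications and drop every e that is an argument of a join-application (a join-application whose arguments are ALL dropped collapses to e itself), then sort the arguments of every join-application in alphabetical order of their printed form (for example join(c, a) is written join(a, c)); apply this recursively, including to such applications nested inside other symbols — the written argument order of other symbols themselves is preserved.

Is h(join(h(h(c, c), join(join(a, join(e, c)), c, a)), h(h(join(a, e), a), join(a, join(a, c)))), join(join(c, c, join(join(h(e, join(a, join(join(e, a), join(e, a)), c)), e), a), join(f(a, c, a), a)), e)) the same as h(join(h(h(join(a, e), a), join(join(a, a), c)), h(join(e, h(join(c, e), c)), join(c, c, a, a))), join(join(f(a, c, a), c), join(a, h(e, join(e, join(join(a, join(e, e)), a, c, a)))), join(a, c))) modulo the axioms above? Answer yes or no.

Answer: yes — both canonical forms are h(join(h(h(a, a), join(a, a, c)), h(h(c, c), join(a, a, c, c))), join(a, a, c, c, f(a, c, a), h(e, join(a, a, a, c))))

Derivation:
Left:  h(join(h(h(c, c), join(join(a, join(e, c)), c, a)), h(h(join(a, e), a), join(a, join(a, c)))), join(join(c, c, join(join(h(e, join(a, join(join(e, a), join(e, a)), c)), e), a), join(f(a, c, a), a)), e))
  Descend into:  join(join(c, c, join(join(h(e, join(a, join(join(e, a), join(e, a)), c)), e), a), join(f(a, c, a), a)), e)
  Un-nest:  join(c, c, h(e, join(a, join(join(e, a), join(e, a)), c)), e, a, f(a, c, a), a, e)
  Simplify inside:  h(e, join(a, join(join(e, a), join(e, a)), c))  →  h(e, join(a, a, a, c))
  Unit:  drop e (×2)
  Sort:  join(a, a, c, c, f(a, c, a), h(e, join(a, a, a, c)))
  Reassemble:  h(join(h(h(a, a), join(a, a, c)), h(h(c, c), join(a, a, c, c))), join(a, a, c, c, f(a, c, a), h(e, join(a, a, a, c))))
Right:  h(join(h(h(join(a, e), a), join(join(a, a), c)), h(join(e, h(join(c, e), c)), join(c, c, a, a))), join(join(f(a, c, a), c), join(a, h(e, join(e, join(join(a, join(e, e)), a, c, a)))), join(a, c)))
  Focus inside:  join(join(f(a, c, a), c), join(a, h(e, join(e, join(join(a, join(e, e)), a, c, a)))), join(a, c))
  Un-nest:  join(f(a, c, a), c, a, h(e, join(e, join(join(a, join(e, e)), a, c, a))), a, c)
  Inside:  h(e, join(e, join(join(a, join(e, e)), a, c, a)))  →  h(e, join(a, a, a, c))
  Sort arguments:  join(a, a, c, c, f(a, c, a), h(e, join(a, a, a, c)))
  Put back:  h(join(h(h(a, a), join(a, a, c)), h(h(c, c), join(a, a, c, c))), join(a, a, c, c, f(a, c, a), h(e, join(a, a, a, c))))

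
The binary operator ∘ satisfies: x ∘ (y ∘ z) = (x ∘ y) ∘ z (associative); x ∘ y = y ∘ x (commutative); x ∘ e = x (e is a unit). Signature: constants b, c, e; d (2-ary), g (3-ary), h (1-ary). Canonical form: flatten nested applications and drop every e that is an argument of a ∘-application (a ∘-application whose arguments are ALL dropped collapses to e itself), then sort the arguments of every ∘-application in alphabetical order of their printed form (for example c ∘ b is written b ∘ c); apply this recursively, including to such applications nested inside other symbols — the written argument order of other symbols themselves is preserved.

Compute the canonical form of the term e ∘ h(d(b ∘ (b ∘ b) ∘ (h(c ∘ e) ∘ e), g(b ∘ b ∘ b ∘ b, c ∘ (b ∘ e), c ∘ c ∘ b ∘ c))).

Answer: h(d(b ∘ b ∘ b ∘ h(c), g(b ∘ b ∘ b ∘ b, b ∘ c, b ∘ c ∘ c ∘ c)))

Derivation:
Inside:  h(d(b ∘ (b ∘ b) ∘ (h(c ∘ e) ∘ e), g(b ∘ b ∘ b ∘ b, c ∘ (b ∘ e), c ∘ c ∘ b ∘ c)))  →  h(d(b ∘ b ∘ b ∘ h(c), g(b ∘ b ∘ b ∘ b, b ∘ c, b ∘ c ∘ c ∘ c)))
Drop the unit:  drop e
Sort:  h(d(b ∘ b ∘ b ∘ h(c), g(b ∘ b ∘ b ∘ b, b ∘ c, b ∘ c ∘ c ∘ c)))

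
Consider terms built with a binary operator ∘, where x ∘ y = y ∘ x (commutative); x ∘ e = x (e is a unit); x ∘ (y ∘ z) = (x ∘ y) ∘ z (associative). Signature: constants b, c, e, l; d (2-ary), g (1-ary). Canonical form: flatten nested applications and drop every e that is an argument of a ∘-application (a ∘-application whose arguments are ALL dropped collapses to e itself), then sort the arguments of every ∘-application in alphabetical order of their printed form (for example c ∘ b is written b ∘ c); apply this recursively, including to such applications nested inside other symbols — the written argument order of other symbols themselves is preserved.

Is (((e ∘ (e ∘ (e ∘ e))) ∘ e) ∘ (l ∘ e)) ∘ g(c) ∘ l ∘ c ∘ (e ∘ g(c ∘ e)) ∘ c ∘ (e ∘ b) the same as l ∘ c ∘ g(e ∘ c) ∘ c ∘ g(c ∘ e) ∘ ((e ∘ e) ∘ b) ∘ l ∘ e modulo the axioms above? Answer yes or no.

Answer: yes — both canonical forms are b ∘ c ∘ c ∘ g(c) ∘ g(c) ∘ l ∘ l

Derivation:
Left:  (((e ∘ (e ∘ (e ∘ e))) ∘ e) ∘ (l ∘ e)) ∘ g(c) ∘ l ∘ c ∘ (e ∘ g(c ∘ e)) ∘ c ∘ (e ∘ b)
  Un-nest:  e ∘ e ∘ e ∘ e ∘ e ∘ l ∘ e ∘ g(c) ∘ l ∘ c ∘ e ∘ g(c ∘ e) ∘ c ∘ e ∘ b
  Simplify inside:  g(c ∘ e)  →  g(c)
  Unit:  drop e (×8)
  Sort arguments:  b ∘ c ∘ c ∘ g(c) ∘ g(c) ∘ l ∘ l
Right:  l ∘ c ∘ g(e ∘ c) ∘ c ∘ g(c ∘ e) ∘ ((e ∘ e) ∘ b) ∘ l ∘ e
  Un-nest:  l ∘ c ∘ g(e ∘ c) ∘ c ∘ g(c ∘ e) ∘ e ∘ e ∘ b ∘ l ∘ e
  Inside:  g(e ∘ c)  →  g(c)
  Simplify inside:  g(c ∘ e)  →  g(c)
  Units out:  drop e (×3)
  Order the arguments:  b ∘ c ∘ c ∘ g(c) ∘ g(c) ∘ l ∘ l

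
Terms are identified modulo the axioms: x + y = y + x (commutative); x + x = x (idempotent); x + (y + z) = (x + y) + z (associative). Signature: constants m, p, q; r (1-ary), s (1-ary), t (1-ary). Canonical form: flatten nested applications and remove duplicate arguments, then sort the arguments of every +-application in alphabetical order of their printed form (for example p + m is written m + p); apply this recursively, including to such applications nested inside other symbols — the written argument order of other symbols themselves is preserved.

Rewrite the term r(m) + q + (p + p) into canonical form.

Merge nested applications:  r(m) + q + p + p
Idempotence:  drop duplicate p
Sort:  p + q + r(m)

Answer: p + q + r(m)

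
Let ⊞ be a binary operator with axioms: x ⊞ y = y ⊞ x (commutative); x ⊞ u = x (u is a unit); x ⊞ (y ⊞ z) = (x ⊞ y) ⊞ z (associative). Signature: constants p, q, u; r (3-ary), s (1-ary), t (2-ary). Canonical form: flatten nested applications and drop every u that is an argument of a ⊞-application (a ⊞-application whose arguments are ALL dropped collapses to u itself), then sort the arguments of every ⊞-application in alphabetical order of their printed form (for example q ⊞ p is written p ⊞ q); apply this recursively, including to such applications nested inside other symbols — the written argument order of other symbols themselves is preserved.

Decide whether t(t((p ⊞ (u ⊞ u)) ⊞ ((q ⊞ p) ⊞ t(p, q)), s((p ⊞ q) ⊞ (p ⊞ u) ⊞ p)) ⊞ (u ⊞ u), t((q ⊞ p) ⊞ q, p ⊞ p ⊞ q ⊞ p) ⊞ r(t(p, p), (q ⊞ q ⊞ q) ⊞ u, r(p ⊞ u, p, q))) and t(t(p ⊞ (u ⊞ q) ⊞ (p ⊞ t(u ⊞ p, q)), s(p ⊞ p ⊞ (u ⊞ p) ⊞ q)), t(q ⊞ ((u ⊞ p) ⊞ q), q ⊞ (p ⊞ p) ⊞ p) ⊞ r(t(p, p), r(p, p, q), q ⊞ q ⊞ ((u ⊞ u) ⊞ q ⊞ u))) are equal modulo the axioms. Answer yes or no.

Left:  t(t((p ⊞ (u ⊞ u)) ⊞ ((q ⊞ p) ⊞ t(p, q)), s((p ⊞ q) ⊞ (p ⊞ u) ⊞ p)) ⊞ (u ⊞ u), t((q ⊞ p) ⊞ q, p ⊞ p ⊞ q ⊞ p) ⊞ r(t(p, p), (q ⊞ q ⊞ q) ⊞ u, r(p ⊞ u, p, q)))
  Descend into:  t((q ⊞ p) ⊞ q, p ⊞ p ⊞ q ⊞ p) ⊞ r(t(p, p), (q ⊞ q ⊞ q) ⊞ u, r(p ⊞ u, p, q))
  Inside:  t((q ⊞ p) ⊞ q, p ⊞ p ⊞ q ⊞ p)  →  t(p ⊞ q ⊞ q, p ⊞ p ⊞ p ⊞ q)
  Simplify inside:  r(t(p, p), (q ⊞ q ⊞ q) ⊞ u, r(p ⊞ u, p, q))  →  r(t(p, p), q ⊞ q ⊞ q, r(p, p, q))
  Order the arguments:  r(t(p, p), q ⊞ q ⊞ q, r(p, p, q)) ⊞ t(p ⊞ q ⊞ q, p ⊞ p ⊞ p ⊞ q)
  Put back:  t(t(p ⊞ p ⊞ q ⊞ t(p, q), s(p ⊞ p ⊞ p ⊞ q)), r(t(p, p), q ⊞ q ⊞ q, r(p, p, q)) ⊞ t(p ⊞ q ⊞ q, p ⊞ p ⊞ p ⊞ q))
Right:  t(t(p ⊞ (u ⊞ q) ⊞ (p ⊞ t(u ⊞ p, q)), s(p ⊞ p ⊞ (u ⊞ p) ⊞ q)), t(q ⊞ ((u ⊞ p) ⊞ q), q ⊞ (p ⊞ p) ⊞ p) ⊞ r(t(p, p), r(p, p, q), q ⊞ q ⊞ ((u ⊞ u) ⊞ q ⊞ u)))
  Work inside:  t(q ⊞ ((u ⊞ p) ⊞ q), q ⊞ (p ⊞ p) ⊞ p) ⊞ r(t(p, p), r(p, p, q), q ⊞ q ⊞ ((u ⊞ u) ⊞ q ⊞ u))
  Canonicalize subterm:  t(q ⊞ ((u ⊞ p) ⊞ q), q ⊞ (p ⊞ p) ⊞ p)  →  t(p ⊞ q ⊞ q, p ⊞ p ⊞ p ⊞ q)
  Simplify inside:  r(t(p, p), r(p, p, q), q ⊞ q ⊞ ((u ⊞ u) ⊞ q ⊞ u))  →  r(t(p, p), r(p, p, q), q ⊞ q ⊞ q)
  Sort:  r(t(p, p), r(p, p, q), q ⊞ q ⊞ q) ⊞ t(p ⊞ q ⊞ q, p ⊞ p ⊞ p ⊞ q)
  Rebuild:  t(t(p ⊞ p ⊞ q ⊞ t(p, q), s(p ⊞ p ⊞ p ⊞ q)), r(t(p, p), r(p, p, q), q ⊞ q ⊞ q) ⊞ t(p ⊞ q ⊞ q, p ⊞ p ⊞ p ⊞ q))

Answer: no — t(t(p ⊞ p ⊞ q ⊞ t(p, q), s(p ⊞ p ⊞ p ⊞ q)), r(t(p, p), q ⊞ q ⊞ q, r(p, p, q)) ⊞ t(p ⊞ q ⊞ q, p ⊞ p ⊞ p ⊞ q)) vs t(t(p ⊞ p ⊞ q ⊞ t(p, q), s(p ⊞ p ⊞ p ⊞ q)), r(t(p, p), r(p, p, q), q ⊞ q ⊞ q) ⊞ t(p ⊞ q ⊞ q, p ⊞ p ⊞ p ⊞ q))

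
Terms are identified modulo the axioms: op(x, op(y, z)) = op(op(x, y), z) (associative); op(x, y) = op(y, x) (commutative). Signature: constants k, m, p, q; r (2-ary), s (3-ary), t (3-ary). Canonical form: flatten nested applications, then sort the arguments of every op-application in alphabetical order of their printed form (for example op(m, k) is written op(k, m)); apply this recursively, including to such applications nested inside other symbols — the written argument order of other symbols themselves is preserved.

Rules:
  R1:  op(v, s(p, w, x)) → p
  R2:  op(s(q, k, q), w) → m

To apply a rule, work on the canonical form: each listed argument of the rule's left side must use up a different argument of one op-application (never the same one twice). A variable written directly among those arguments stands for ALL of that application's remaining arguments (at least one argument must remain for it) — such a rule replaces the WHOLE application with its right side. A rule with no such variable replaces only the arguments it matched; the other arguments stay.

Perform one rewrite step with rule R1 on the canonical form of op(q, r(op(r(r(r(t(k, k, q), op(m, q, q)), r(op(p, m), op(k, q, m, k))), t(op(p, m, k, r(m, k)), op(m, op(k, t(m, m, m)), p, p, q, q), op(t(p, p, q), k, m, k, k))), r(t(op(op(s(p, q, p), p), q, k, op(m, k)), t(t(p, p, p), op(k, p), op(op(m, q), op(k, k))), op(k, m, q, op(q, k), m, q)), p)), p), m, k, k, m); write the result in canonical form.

Canonical form:  op(k, k, m, m, q, r(op(r(r(r(t(k, k, q), op(m, q, q)), r(op(m, p), op(k, k, m, q))), t(op(k, m, p, r(m, k)), op(k, m, p, p, q, q, t(m, m, m)), op(k, k, k, m, t(p, p, q)))), r(t(op(k, k, m, p, q, s(p, q, p)), t(t(p, p, p), op(k, p), op(k, k, m, q)), op(k, k, m, m, q, q, q)), p)), p))
Match R1:  consume s(p, q, p);  v := op(k, k, m, p, q), w := q, x := p
Every leftover argument binds to the variable; the entire application is replaced.
Giving:  op(k, k, m, m, q, r(op(r(r(r(t(k, k, q), op(m, q, q)), r(op(m, p), op(k, k, m, q))), t(op(k, m, p, r(m, k)), op(k, m, p, p, q, q, t(m, m, m)), op(k, k, k, m, t(p, p, q)))), r(t(p, t(t(p, p, p), op(k, p), op(k, k, m, q)), op(k, k, m, m, q, q, q)), p)), p))

Answer: op(k, k, m, m, q, r(op(r(r(r(t(k, k, q), op(m, q, q)), r(op(m, p), op(k, k, m, q))), t(op(k, m, p, r(m, k)), op(k, m, p, p, q, q, t(m, m, m)), op(k, k, k, m, t(p, p, q)))), r(t(p, t(t(p, p, p), op(k, p), op(k, k, m, q)), op(k, k, m, m, q, q, q)), p)), p))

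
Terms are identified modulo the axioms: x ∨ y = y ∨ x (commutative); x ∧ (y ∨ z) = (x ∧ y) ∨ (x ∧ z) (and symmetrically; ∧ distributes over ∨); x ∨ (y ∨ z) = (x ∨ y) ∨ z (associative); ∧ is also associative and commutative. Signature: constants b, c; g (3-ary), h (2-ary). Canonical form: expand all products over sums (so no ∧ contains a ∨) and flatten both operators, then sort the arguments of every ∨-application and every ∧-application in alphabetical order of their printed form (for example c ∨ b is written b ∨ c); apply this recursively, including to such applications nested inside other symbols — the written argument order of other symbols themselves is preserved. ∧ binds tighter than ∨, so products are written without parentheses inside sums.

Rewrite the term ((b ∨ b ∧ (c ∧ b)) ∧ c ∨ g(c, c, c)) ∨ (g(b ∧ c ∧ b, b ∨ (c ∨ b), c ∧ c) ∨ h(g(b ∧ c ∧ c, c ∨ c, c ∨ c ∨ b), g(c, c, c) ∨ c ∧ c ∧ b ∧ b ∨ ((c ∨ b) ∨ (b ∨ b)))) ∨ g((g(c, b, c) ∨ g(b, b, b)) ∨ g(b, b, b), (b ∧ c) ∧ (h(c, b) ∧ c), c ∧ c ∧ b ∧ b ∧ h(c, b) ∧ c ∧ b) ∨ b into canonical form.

Answer: b ∨ b ∧ b ∧ c ∧ c ∨ b ∧ c ∨ g(b ∧ b ∧ c, b ∨ b ∨ c, c ∧ c) ∨ g(c, c, c) ∨ g(g(b, b, b) ∨ g(b, b, b) ∨ g(c, b, c), b ∧ c ∧ c ∧ h(c, b), b ∧ b ∧ b ∧ c ∧ c ∧ c ∧ h(c, b)) ∨ h(g(b ∧ c ∧ c, c ∨ c, b ∨ c ∨ c), b ∨ b ∨ b ∨ b ∧ b ∧ c ∧ c ∨ c ∨ g(c, c, c))

Derivation:
Expand:  b ∧ c ∨ b ∧ b ∧ c ∧ c ∨ g(c, c, c) ∨ g(b ∧ b ∧ c, b ∨ b ∨ c, c ∧ c) ∨ h(g(b ∧ c ∧ c, c ∨ c, b ∨ c ∨ c), b ∨ b ∨ b ∨ b ∧ b ∧ c ∧ c ∨ c ∨ g(c, c, c)) ∨ g(g(b, b, b) ∨ g(b, b, b) ∨ g(c, b, c), b ∧ c ∧ c ∧ h(c, b), b ∧ b ∧ b ∧ c ∧ c ∧ c ∧ h(c, b)) ∨ b
Sort arguments:  b ∨ b ∧ b ∧ c ∧ c ∨ b ∧ c ∨ g(b ∧ b ∧ c, b ∨ b ∨ c, c ∧ c) ∨ g(c, c, c) ∨ g(g(b, b, b) ∨ g(b, b, b) ∨ g(c, b, c), b ∧ c ∧ c ∧ h(c, b), b ∧ b ∧ b ∧ c ∧ c ∧ c ∧ h(c, b)) ∨ h(g(b ∧ c ∧ c, c ∨ c, b ∨ c ∨ c), b ∨ b ∨ b ∨ b ∧ b ∧ c ∧ c ∨ c ∨ g(c, c, c))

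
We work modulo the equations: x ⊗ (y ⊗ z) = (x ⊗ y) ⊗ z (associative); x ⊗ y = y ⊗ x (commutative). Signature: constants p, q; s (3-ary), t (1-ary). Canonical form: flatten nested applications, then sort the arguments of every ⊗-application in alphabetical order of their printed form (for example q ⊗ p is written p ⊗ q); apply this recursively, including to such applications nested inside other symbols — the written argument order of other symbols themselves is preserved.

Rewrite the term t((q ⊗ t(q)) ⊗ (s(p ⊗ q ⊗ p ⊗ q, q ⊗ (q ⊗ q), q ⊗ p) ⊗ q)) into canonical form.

Answer: t(q ⊗ q ⊗ s(p ⊗ p ⊗ q ⊗ q, q ⊗ q ⊗ q, p ⊗ q) ⊗ t(q))

Derivation:
Focus inside:  (q ⊗ t(q)) ⊗ (s(p ⊗ q ⊗ p ⊗ q, q ⊗ (q ⊗ q), q ⊗ p) ⊗ q)
Un-nest:  q ⊗ t(q) ⊗ s(p ⊗ q ⊗ p ⊗ q, q ⊗ (q ⊗ q), q ⊗ p) ⊗ q
Inside:  s(p ⊗ q ⊗ p ⊗ q, q ⊗ (q ⊗ q), q ⊗ p)  →  s(p ⊗ p ⊗ q ⊗ q, q ⊗ q ⊗ q, p ⊗ q)
Sort:  q ⊗ q ⊗ s(p ⊗ p ⊗ q ⊗ q, q ⊗ q ⊗ q, p ⊗ q) ⊗ t(q)
Put back:  t(q ⊗ q ⊗ s(p ⊗ p ⊗ q ⊗ q, q ⊗ q ⊗ q, p ⊗ q) ⊗ t(q))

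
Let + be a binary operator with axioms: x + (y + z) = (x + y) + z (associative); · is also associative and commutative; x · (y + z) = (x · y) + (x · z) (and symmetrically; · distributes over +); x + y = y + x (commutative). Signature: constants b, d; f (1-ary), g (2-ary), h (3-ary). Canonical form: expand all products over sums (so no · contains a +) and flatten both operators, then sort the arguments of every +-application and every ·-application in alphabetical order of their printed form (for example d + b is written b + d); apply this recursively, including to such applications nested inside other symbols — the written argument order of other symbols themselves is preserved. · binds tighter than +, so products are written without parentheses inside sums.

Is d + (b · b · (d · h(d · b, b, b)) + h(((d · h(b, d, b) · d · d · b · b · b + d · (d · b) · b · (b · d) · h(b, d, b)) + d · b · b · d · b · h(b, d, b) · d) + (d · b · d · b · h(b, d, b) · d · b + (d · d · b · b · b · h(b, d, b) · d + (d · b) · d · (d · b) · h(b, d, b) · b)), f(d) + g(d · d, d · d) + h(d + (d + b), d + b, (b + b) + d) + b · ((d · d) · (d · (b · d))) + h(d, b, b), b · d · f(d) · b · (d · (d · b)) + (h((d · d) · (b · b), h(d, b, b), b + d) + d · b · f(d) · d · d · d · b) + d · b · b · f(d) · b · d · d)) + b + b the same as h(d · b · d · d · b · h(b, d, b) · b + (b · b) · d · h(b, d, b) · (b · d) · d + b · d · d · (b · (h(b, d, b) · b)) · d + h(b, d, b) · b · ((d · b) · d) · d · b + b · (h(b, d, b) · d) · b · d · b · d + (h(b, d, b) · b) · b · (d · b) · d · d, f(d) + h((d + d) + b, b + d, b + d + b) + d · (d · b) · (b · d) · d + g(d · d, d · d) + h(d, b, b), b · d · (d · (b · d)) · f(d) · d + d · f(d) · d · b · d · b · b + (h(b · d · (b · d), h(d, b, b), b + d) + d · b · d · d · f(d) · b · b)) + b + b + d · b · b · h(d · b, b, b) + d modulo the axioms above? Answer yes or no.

Left:  d + (b · b · (d · h(d · b, b, b)) + h(((d · h(b, d, b) · d · d · b · b · b + d · (d · b) · b · (b · d) · h(b, d, b)) + d · b · b · d · b · h(b, d, b) · d) + (d · b · d · b · h(b, d, b) · d · b + (d · d · b · b · b · h(b, d, b) · d + (d · b) · d · (d · b) · h(b, d, b) · b)), f(d) + g(d · d, d · d) + h(d + (d + b), d + b, (b + b) + d) + b · ((d · d) · (d · (b · d))) + h(d, b, b), b · d · f(d) · b · (d · (d · b)) + (h((d · d) · (b · b), h(d, b, b), b + d) + d · b · f(d) · d · d · d · b) + d · b · b · f(d) · b · d · d)) + b + b
  Merge nested applications:  d + b · b · d · h(b · d, b, b) + h(b · b · b · d · d · d · h(b, d, b) + b · b · b · d · d · d · h(b, d, b) + b · b · b · d · d · d · h(b, d, b) + b · b · b · d · d · d · h(b, d, b) + b · b · b · d · d · d · h(b, d, b) + b · b · b · d · d · d · h(b, d, b), b · b · d · d · d · d + f(d) + g(d · d, d · d) + h(b + d + d, b + d, b + b + d) + h(d, b, b), b · b · b · d · d · d · f(d) + b · b · b · d · d · d · f(d) + b · b · d · d · d · d · f(d) + h(b · b · d · d, h(d, b, b), b + d)) + b + b
  Sort:  b + b + b · b · d · h(b · d, b, b) + d + h(b · b · b · d · d · d · h(b, d, b) + b · b · b · d · d · d · h(b, d, b) + b · b · b · d · d · d · h(b, d, b) + b · b · b · d · d · d · h(b, d, b) + b · b · b · d · d · d · h(b, d, b) + b · b · b · d · d · d · h(b, d, b), b · b · d · d · d · d + f(d) + g(d · d, d · d) + h(b + d + d, b + d, b + b + d) + h(d, b, b), b · b · b · d · d · d · f(d) + b · b · b · d · d · d · f(d) + b · b · d · d · d · d · f(d) + h(b · b · d · d, h(d, b, b), b + d))
Right:  h(d · b · d · d · b · h(b, d, b) · b + (b · b) · d · h(b, d, b) · (b · d) · d + b · d · d · (b · (h(b, d, b) · b)) · d + h(b, d, b) · b · ((d · b) · d) · d · b + b · (h(b, d, b) · d) · b · d · b · d + (h(b, d, b) · b) · b · (d · b) · d · d, f(d) + h((d + d) + b, b + d, b + d + b) + d · (d · b) · (b · d) · d + g(d · d, d · d) + h(d, b, b), b · d · (d · (b · d)) · f(d) · d + d · f(d) · d · b · d · b · b + (h(b · d · (b · d), h(d, b, b), b + d) + d · b · d · d · f(d) · b · b)) + b + b + d · b · b · h(d · b, b, b) + d
  Un-nest:  h(b · b · b · d · d · d · h(b, d, b) + b · b · b · d · d · d · h(b, d, b) + b · b · b · d · d · d · h(b, d, b) + b · b · b · d · d · d · h(b, d, b) + b · b · b · d · d · d · h(b, d, b) + b · b · b · d · d · d · h(b, d, b), b · b · d · d · d · d + f(d) + g(d · d, d · d) + h(b + d + d, b + d, b + b + d) + h(d, b, b), b · b · b · d · d · d · f(d) + b · b · b · d · d · d · f(d) + b · b · d · d · d · d · f(d) + h(b · b · d · d, h(d, b, b), b + d)) + b + b + b · b · d · h(b · d, b, b) + d
  Sort:  b + b + b · b · d · h(b · d, b, b) + d + h(b · b · b · d · d · d · h(b, d, b) + b · b · b · d · d · d · h(b, d, b) + b · b · b · d · d · d · h(b, d, b) + b · b · b · d · d · d · h(b, d, b) + b · b · b · d · d · d · h(b, d, b) + b · b · b · d · d · d · h(b, d, b), b · b · d · d · d · d + f(d) + g(d · d, d · d) + h(b + d + d, b + d, b + b + d) + h(d, b, b), b · b · b · d · d · d · f(d) + b · b · b · d · d · d · f(d) + b · b · d · d · d · d · f(d) + h(b · b · d · d, h(d, b, b), b + d))

Answer: yes — both canonical forms are b + b + b · b · d · h(b · d, b, b) + d + h(b · b · b · d · d · d · h(b, d, b) + b · b · b · d · d · d · h(b, d, b) + b · b · b · d · d · d · h(b, d, b) + b · b · b · d · d · d · h(b, d, b) + b · b · b · d · d · d · h(b, d, b) + b · b · b · d · d · d · h(b, d, b), b · b · d · d · d · d + f(d) + g(d · d, d · d) + h(b + d + d, b + d, b + b + d) + h(d, b, b), b · b · b · d · d · d · f(d) + b · b · b · d · d · d · f(d) + b · b · d · d · d · d · f(d) + h(b · b · d · d, h(d, b, b), b + d))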